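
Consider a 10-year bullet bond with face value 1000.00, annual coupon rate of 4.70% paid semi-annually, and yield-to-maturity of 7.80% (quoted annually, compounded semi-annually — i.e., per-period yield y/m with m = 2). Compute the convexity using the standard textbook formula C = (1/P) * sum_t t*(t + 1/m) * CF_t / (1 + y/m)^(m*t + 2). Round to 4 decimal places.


Answer: Convexity = 69.4928

Derivation:
Coupon per period c = face * coupon_rate / m = 23.500000
Periods per year m = 2; per-period yield y/m = 0.039000
Number of cashflows N = 20
Cashflows (t years, CF_t, discount factor 1/(1+y/m)^(m*t), PV):
  t = 0.5000: CF_t = 23.500000, DF = 0.962464, PV = 22.617902
  t = 1.0000: CF_t = 23.500000, DF = 0.926337, PV = 21.768914
  t = 1.5000: CF_t = 23.500000, DF = 0.891566, PV = 20.951794
  t = 2.0000: CF_t = 23.500000, DF = 0.858100, PV = 20.165346
  t = 2.5000: CF_t = 23.500000, DF = 0.825890, PV = 19.408417
  t = 3.0000: CF_t = 23.500000, DF = 0.794889, PV = 18.679901
  t = 3.5000: CF_t = 23.500000, DF = 0.765052, PV = 17.978731
  t = 4.0000: CF_t = 23.500000, DF = 0.736335, PV = 17.303879
  t = 4.5000: CF_t = 23.500000, DF = 0.708696, PV = 16.654359
  t = 5.0000: CF_t = 23.500000, DF = 0.682094, PV = 16.029220
  t = 5.5000: CF_t = 23.500000, DF = 0.656491, PV = 15.427546
  t = 6.0000: CF_t = 23.500000, DF = 0.631849, PV = 14.848456
  t = 6.5000: CF_t = 23.500000, DF = 0.608132, PV = 14.291103
  t = 7.0000: CF_t = 23.500000, DF = 0.585305, PV = 13.754671
  t = 7.5000: CF_t = 23.500000, DF = 0.563335, PV = 13.238374
  t = 8.0000: CF_t = 23.500000, DF = 0.542190, PV = 12.741457
  t = 8.5000: CF_t = 23.500000, DF = 0.521838, PV = 12.263193
  t = 9.0000: CF_t = 23.500000, DF = 0.502250, PV = 11.802880
  t = 9.5000: CF_t = 23.500000, DF = 0.483398, PV = 11.359846
  t = 10.0000: CF_t = 1023.500000, DF = 0.465253, PV = 476.186299
Price P = sum_t PV_t = 787.472289
Convexity numerator sum_t t*(t + 1/m) * CF_t / (1+y/m)^(m*t + 2):
  t = 0.5000: term = 10.475897
  t = 1.0000: term = 30.248019
  t = 1.5000: term = 58.225252
  t = 2.0000: term = 93.399506
  t = 2.5000: term = 134.840481
  t = 3.0000: term = 181.690735
  t = 3.5000: term = 233.161033
  t = 4.0000: term = 288.525958
  t = 4.5000: term = 347.119776
  t = 5.0000: term = 408.332535
  t = 5.5000: term = 471.606393
  t = 6.0000: term = 536.432156
  t = 6.5000: term = 602.346021
  t = 7.0000: term = 668.926506
  t = 7.5000: term = 735.791564
  t = 8.0000: term = 802.595867
  t = 8.5000: term = 869.028249
  t = 9.0000: term = 934.809303
  t = 9.5000: term = 999.689128
  t = 10.0000: term = 46316.432406
Convexity = (1/P) * sum = 54723.676784 / 787.472289 = 69.492829


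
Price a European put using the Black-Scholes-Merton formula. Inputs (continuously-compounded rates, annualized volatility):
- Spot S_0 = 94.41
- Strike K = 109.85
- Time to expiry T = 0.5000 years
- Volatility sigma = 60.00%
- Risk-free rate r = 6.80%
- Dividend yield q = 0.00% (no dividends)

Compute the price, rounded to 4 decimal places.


d1 = (ln(S/K) + (r - q + 0.5*sigma^2) * T) / (sigma * sqrt(T)) = -0.06474458
d2 = d1 - sigma * sqrt(T) = -0.48900865
exp(-rT) = 0.96657150; exp(-qT) = 1.00000000
P = K * exp(-rT) * N(-d2) - S_0 * exp(-qT) * N(-d1)
N(-d1) = 0.52581132; N(-d2) = 0.68758221
P = 109.8500 * 0.96657150 * 0.68758221 - 94.4100 * 1.00000000 * 0.52581132 = 23.3642

Answer: Price = 23.3642


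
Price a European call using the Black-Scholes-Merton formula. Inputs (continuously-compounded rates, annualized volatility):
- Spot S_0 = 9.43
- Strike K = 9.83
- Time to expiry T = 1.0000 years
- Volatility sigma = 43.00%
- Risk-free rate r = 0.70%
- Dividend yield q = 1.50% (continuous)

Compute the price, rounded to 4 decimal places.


d1 = (ln(S/K) + (r - q + 0.5*sigma^2) * T) / (sigma * sqrt(T)) = 0.09978410
d2 = d1 - sigma * sqrt(T) = -0.33021590
exp(-rT) = 0.99302444; exp(-qT) = 0.98511194
C = S_0 * exp(-qT) * N(d1) - K * exp(-rT) * N(d2)
N(d1) = 0.53974213; N(d2) = 0.37061842
C = 9.4300 * 0.98511194 * 0.53974213 - 9.8300 * 0.99302444 * 0.37061842 = 1.3962

Answer: Price = 1.3962


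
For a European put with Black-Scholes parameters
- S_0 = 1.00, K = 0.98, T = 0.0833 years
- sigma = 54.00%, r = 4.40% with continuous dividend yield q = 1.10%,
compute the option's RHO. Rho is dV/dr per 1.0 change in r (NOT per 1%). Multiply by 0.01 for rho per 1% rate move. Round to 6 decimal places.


Answer: Rho = -0.038420

Derivation:
d1 = 0.2251907817; d2 = 0.0693373890
phi(d1) = 0.3889540844; exp(-qT) = 0.9990841197; exp(-rT) = 0.9963415086
N(-d2) = 0.4723605326
Rho = -K*T*exp(-rT)*N(-d2) = -0.9800 * 0.0833 * 0.9963415086 * 0.4723605326 = -0.038420


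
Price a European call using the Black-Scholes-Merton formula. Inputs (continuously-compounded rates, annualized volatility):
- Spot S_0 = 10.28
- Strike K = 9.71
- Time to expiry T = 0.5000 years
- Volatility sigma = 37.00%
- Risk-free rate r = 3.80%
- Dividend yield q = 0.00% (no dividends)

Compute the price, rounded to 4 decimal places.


d1 = (ln(S/K) + (r - q + 0.5*sigma^2) * T) / (sigma * sqrt(T)) = 0.42146996
d2 = d1 - sigma * sqrt(T) = 0.15984045
exp(-rT) = 0.98117936; exp(-qT) = 1.00000000
C = S_0 * exp(-qT) * N(d1) - K * exp(-rT) * N(d2)
N(d1) = 0.66329403; N(d2) = 0.56349662
C = 10.2800 * 1.00000000 * 0.66329403 - 9.7100 * 0.98117936 * 0.56349662 = 1.4501

Answer: Price = 1.4501


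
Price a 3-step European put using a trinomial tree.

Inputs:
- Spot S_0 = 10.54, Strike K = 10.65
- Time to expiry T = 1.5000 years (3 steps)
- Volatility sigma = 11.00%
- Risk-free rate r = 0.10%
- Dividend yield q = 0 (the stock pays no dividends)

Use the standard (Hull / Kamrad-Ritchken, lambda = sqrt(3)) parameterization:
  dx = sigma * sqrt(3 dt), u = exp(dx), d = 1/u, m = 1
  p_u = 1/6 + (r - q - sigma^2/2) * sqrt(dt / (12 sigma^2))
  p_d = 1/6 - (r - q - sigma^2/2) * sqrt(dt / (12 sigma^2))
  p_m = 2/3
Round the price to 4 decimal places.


dt = T/N = 0.500000; dx = sigma*sqrt(3*dt) = 0.134722
u = exp(dx) = 1.144219; d = 1/u = 0.873959
p_u = 0.157296, p_m = 0.666667, p_d = 0.176038
Discount per step: exp(-r*dt) = 0.999500
Stock lattice S(k, j) with j the centered position index:
  k=0: S(0,+0) = 10.5400
  k=1: S(1,-1) = 9.2115; S(1,+0) = 10.5400; S(1,+1) = 12.0601
  k=2: S(2,-2) = 8.0505; S(2,-1) = 9.2115; S(2,+0) = 10.5400; S(2,+1) = 12.0601; S(2,+2) = 13.7993
  k=3: S(3,-3) = 7.0358; S(3,-2) = 8.0505; S(3,-1) = 9.2115; S(3,+0) = 10.5400; S(3,+1) = 12.0601; S(3,+2) = 13.7993; S(3,+3) = 15.7895
Terminal payoffs V(N, j) = max(K - S_T, 0):
  V(3,-3) = 3.614198; V(3,-2) = 2.599504; V(3,-1) = 1.438473; V(3,+0) = 0.110000; V(3,+1) = 0.000000; V(3,+2) = 0.000000; V(3,+3) = 0.000000
Backward induction: V(k, j) = exp(-r*dt) * [p_u * V(k+1, j+1) + p_m * V(k+1, j) + p_d * V(k+1, j-1)]
  V(2,-2) = exp(-r*dt) * [p_u*1.438473 + p_m*2.599504 + p_d*3.614198] = 2.594206
  V(2,-1) = exp(-r*dt) * [p_u*0.110000 + p_m*1.438473 + p_d*2.599504] = 1.433179
  V(2,+0) = exp(-r*dt) * [p_u*0.000000 + p_m*0.110000 + p_d*1.438473] = 0.326396
  V(2,+1) = exp(-r*dt) * [p_u*0.000000 + p_m*0.000000 + p_d*0.110000] = 0.019354
  V(2,+2) = exp(-r*dt) * [p_u*0.000000 + p_m*0.000000 + p_d*0.000000] = 0.000000
  V(1,-1) = exp(-r*dt) * [p_u*0.326396 + p_m*1.433179 + p_d*2.594206] = 1.462740
  V(1,+0) = exp(-r*dt) * [p_u*0.019354 + p_m*0.326396 + p_d*1.433179] = 0.472699
  V(1,+1) = exp(-r*dt) * [p_u*0.000000 + p_m*0.019354 + p_d*0.326396] = 0.070326
  V(0,+0) = exp(-r*dt) * [p_u*0.070326 + p_m*0.472699 + p_d*1.462740] = 0.583400

Answer: Price = V(0,0) = 0.5834


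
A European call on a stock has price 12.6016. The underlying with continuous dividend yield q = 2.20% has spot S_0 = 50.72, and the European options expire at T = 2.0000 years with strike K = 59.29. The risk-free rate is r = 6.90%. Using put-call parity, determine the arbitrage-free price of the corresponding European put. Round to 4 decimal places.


Put-call parity: C - P = S_0 * exp(-qT) - K * exp(-rT).
S_0 * exp(-qT) = 50.7200 * 0.95695396 = 48.53670472
K * exp(-rT) = 59.2900 * 0.87109869 = 51.64744143
P = C - S*exp(-qT) + K*exp(-rT)
P = 12.6016 - 48.53670472 + 51.64744143 = 15.7123

Answer: Put price = 15.7123


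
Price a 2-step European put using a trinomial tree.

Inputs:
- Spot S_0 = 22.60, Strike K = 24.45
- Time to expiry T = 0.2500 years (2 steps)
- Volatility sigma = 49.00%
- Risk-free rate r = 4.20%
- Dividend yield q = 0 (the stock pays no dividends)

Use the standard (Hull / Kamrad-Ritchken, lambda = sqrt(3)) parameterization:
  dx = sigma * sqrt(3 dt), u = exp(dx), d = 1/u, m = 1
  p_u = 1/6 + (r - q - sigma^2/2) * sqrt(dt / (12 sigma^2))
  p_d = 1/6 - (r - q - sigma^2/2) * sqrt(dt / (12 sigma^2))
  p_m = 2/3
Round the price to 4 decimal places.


dt = T/N = 0.125000; dx = sigma*sqrt(3*dt) = 0.300062
u = exp(dx) = 1.349943; d = 1/u = 0.740772
p_u = 0.150410, p_m = 0.666667, p_d = 0.182924
Discount per step: exp(-r*dt) = 0.994764
Stock lattice S(k, j) with j the centered position index:
  k=0: S(0,+0) = 22.6000
  k=1: S(1,-1) = 16.7414; S(1,+0) = 22.6000; S(1,+1) = 30.5087
  k=2: S(2,-2) = 12.4016; S(2,-1) = 16.7414; S(2,+0) = 22.6000; S(2,+1) = 30.5087; S(2,+2) = 41.1850
Terminal payoffs V(N, j) = max(K - S_T, 0):
  V(2,-2) = 12.048407; V(2,-1) = 7.708554; V(2,+0) = 1.850000; V(2,+1) = 0.000000; V(2,+2) = 0.000000
Backward induction: V(k, j) = exp(-r*dt) * [p_u * V(k+1, j+1) + p_m * V(k+1, j) + p_d * V(k+1, j-1)]
  V(1,-1) = exp(-r*dt) * [p_u*1.850000 + p_m*7.708554 + p_d*12.048407] = 7.581327
  V(1,+0) = exp(-r*dt) * [p_u*0.000000 + p_m*1.850000 + p_d*7.708554] = 2.629569
  V(1,+1) = exp(-r*dt) * [p_u*0.000000 + p_m*0.000000 + p_d*1.850000] = 0.336637
  V(0,+0) = exp(-r*dt) * [p_u*0.336637 + p_m*2.629569 + p_d*7.581327] = 3.173778

Answer: Price = V(0,0) = 3.1738


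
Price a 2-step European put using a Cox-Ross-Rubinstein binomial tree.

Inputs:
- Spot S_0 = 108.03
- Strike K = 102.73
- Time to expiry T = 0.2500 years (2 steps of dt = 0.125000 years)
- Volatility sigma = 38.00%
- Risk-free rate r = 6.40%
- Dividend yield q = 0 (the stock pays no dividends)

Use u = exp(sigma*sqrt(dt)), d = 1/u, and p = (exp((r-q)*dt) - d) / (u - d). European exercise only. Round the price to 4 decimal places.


dt = T/N = 0.125000
u = exp(sigma*sqrt(dt)) = 1.143793; d = 1/u = 0.874284
p = (exp((r-q)*dt) - d) / (u - d) = 0.496265
Discount per step: exp(-r*dt) = 0.992032
Stock lattice S(k, i) with i counting down-moves:
  k=0: S(0,0) = 108.0300
  k=1: S(1,0) = 123.5640; S(1,1) = 94.4489
  k=2: S(2,0) = 141.3317; S(2,1) = 108.0300; S(2,2) = 82.5751
Terminal payoffs V(N, i) = max(K - S_T, 0):
  V(2,0) = 0.000000; V(2,1) = 0.000000; V(2,2) = 20.154883
Backward induction: V(k, i) = exp(-r*dt) * [p * V(k+1, i) + (1-p) * V(k+1, i+1)].
  V(1,0) = exp(-r*dt) * [p*0.000000 + (1-p)*0.000000] = 0.000000
  V(1,1) = exp(-r*dt) * [p*0.000000 + (1-p)*20.154883] = 10.071813
  V(0,0) = exp(-r*dt) * [p*0.000000 + (1-p)*10.071813] = 5.033094

Answer: Price = V(0,0) = 5.0331


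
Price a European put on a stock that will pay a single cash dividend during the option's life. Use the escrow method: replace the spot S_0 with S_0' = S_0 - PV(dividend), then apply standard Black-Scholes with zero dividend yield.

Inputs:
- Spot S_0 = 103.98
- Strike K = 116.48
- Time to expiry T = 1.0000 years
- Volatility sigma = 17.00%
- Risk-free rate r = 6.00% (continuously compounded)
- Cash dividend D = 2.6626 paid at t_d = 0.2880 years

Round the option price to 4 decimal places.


Answer: Price = 12.0715

Derivation:
PV(D) = D * exp(-r * t_d) = 2.6626 * 0.98286844 = 2.61698552
S_0' = S_0 - PV(D) = 103.9800 - 2.61698552 = 101.36301448
d1 = (ln(S_0'/K) + (r + sigma^2/2)*T) / (sigma*sqrt(T)) = -0.37977240
d2 = d1 - sigma*sqrt(T) = -0.54977240
exp(-rT) = 0.94176453
N(-d1) = 0.64794282; N(-d2) = 0.70876226
P = K * exp(-rT) * N(-d2) - S_0' * N(-d1) = 116.4800 * 0.94176453 * 0.70876226 - 101.36301448 * 0.64794282 = 12.0715


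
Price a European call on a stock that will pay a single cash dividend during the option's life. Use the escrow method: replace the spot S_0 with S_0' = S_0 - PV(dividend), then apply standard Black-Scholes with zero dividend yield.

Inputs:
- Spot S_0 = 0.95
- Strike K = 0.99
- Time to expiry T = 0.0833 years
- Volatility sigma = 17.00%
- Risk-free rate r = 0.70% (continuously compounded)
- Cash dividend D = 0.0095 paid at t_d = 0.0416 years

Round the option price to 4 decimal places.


Answer: Price = 0.0037

Derivation:
PV(D) = D * exp(-r * t_d) = 0.0095 * 0.99970884 = 0.00949723
S_0' = S_0 - PV(D) = 0.9500 - 0.00949723 = 0.94050277
d1 = (ln(S_0'/K) + (r + sigma^2/2)*T) / (sigma*sqrt(T)) = -1.00893940
d2 = d1 - sigma*sqrt(T) = -1.05800436
exp(-rT) = 0.99941707
N(d1) = 0.15650185; N(d2) = 0.14502673
C = S_0' * N(d1) - K * exp(-rT) * N(d2) = 0.94050277 * 0.15650185 - 0.9900 * 0.99941707 * 0.14502673 = 0.0037


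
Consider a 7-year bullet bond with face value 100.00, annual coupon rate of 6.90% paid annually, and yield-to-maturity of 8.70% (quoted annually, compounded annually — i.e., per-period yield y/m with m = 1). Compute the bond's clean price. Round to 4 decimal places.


Answer: Price = 90.8488

Derivation:
Coupon per period c = face * coupon_rate / m = 6.900000
Periods per year m = 1; per-period yield y/m = 0.087000
Number of cashflows N = 7
Cashflows (t years, CF_t, discount factor 1/(1+y/m)^(m*t), PV):
  t = 1.0000: CF_t = 6.900000, DF = 0.919963, PV = 6.347746
  t = 2.0000: CF_t = 6.900000, DF = 0.846332, PV = 5.839693
  t = 3.0000: CF_t = 6.900000, DF = 0.778595, PV = 5.372302
  t = 4.0000: CF_t = 6.900000, DF = 0.716278, PV = 4.942321
  t = 5.0000: CF_t = 6.900000, DF = 0.658950, PV = 4.546753
  t = 6.0000: CF_t = 6.900000, DF = 0.606209, PV = 4.182846
  t = 7.0000: CF_t = 106.900000, DF = 0.557690, PV = 59.617107
Price P = sum_t PV_t = 90.848768


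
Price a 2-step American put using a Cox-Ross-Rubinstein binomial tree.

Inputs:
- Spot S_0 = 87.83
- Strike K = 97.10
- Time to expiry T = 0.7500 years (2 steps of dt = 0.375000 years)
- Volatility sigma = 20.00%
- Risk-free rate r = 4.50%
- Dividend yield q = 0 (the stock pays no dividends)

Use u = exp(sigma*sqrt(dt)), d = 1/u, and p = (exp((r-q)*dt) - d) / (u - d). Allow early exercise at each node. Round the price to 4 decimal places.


Answer: Price = V(0,0) = 11.0236

Derivation:
dt = T/N = 0.375000
u = exp(sigma*sqrt(dt)) = 1.130290; d = 1/u = 0.884728
p = (exp((r-q)*dt) - d) / (u - d) = 0.538723
Discount per step: exp(-r*dt) = 0.983267
Stock lattice S(k, i) with i counting down-moves:
  k=0: S(0,0) = 87.8300
  k=1: S(1,0) = 99.2734; S(1,1) = 77.7057
  k=2: S(2,0) = 112.2078; S(2,1) = 87.8300; S(2,2) = 68.7484
Terminal payoffs V(N, i) = max(K - S_T, 0):
  V(2,0) = 0.000000; V(2,1) = 9.270000; V(2,2) = 28.351553
Backward induction: V(k, i) = exp(-r*dt) * [p * V(k+1, i) + (1-p) * V(k+1, i+1)]; then take max(V_cont, immediate exercise) for American.
  V(1,0) = exp(-r*dt) * [p*0.000000 + (1-p)*9.270000] = 4.204488; exercise = 0.000000; V(1,0) = max -> 4.204488
  V(1,1) = exp(-r*dt) * [p*9.270000 + (1-p)*28.351553] = 17.769483; exercise = 19.394298; V(1,1) = max -> 19.394298
  V(0,0) = exp(-r*dt) * [p*4.204488 + (1-p)*19.394298] = 11.023601; exercise = 9.270000; V(0,0) = max -> 11.023601


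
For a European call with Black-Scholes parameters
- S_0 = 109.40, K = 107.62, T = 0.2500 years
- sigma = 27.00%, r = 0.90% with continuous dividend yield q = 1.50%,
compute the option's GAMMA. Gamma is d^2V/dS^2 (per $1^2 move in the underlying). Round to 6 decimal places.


d1 = 0.1779028587; d2 = 0.0429028587
phi(d1) = 0.3926788225; exp(-qT) = 0.9962570225; exp(-rT) = 0.9977525294
Gamma = exp(-qT) * phi(d1) / (S * sigma * sqrt(T)) = 0.9962570225 * 0.3926788225 / (109.4000 * 0.2700 * 0.5000000000) = 0.026489

Answer: Gamma = 0.026489


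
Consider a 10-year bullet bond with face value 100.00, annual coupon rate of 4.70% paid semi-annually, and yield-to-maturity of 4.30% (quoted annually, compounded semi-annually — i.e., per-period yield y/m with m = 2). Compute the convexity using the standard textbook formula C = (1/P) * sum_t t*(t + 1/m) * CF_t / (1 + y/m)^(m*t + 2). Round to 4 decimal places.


Coupon per period c = face * coupon_rate / m = 2.350000
Periods per year m = 2; per-period yield y/m = 0.021500
Number of cashflows N = 20
Cashflows (t years, CF_t, discount factor 1/(1+y/m)^(m*t), PV):
  t = 0.5000: CF_t = 2.350000, DF = 0.978953, PV = 2.300538
  t = 1.0000: CF_t = 2.350000, DF = 0.958348, PV = 2.252118
  t = 1.5000: CF_t = 2.350000, DF = 0.938177, PV = 2.204716
  t = 2.0000: CF_t = 2.350000, DF = 0.918431, PV = 2.158313
  t = 2.5000: CF_t = 2.350000, DF = 0.899100, PV = 2.112886
  t = 3.0000: CF_t = 2.350000, DF = 0.880177, PV = 2.068415
  t = 3.5000: CF_t = 2.350000, DF = 0.861651, PV = 2.024880
  t = 4.0000: CF_t = 2.350000, DF = 0.843515, PV = 1.982261
  t = 4.5000: CF_t = 2.350000, DF = 0.825762, PV = 1.940540
  t = 5.0000: CF_t = 2.350000, DF = 0.808381, PV = 1.899696
  t = 5.5000: CF_t = 2.350000, DF = 0.791367, PV = 1.859712
  t = 6.0000: CF_t = 2.350000, DF = 0.774711, PV = 1.820570
  t = 6.5000: CF_t = 2.350000, DF = 0.758405, PV = 1.782252
  t = 7.0000: CF_t = 2.350000, DF = 0.742442, PV = 1.744740
  t = 7.5000: CF_t = 2.350000, DF = 0.726816, PV = 1.708017
  t = 8.0000: CF_t = 2.350000, DF = 0.711518, PV = 1.672068
  t = 8.5000: CF_t = 2.350000, DF = 0.696543, PV = 1.636875
  t = 9.0000: CF_t = 2.350000, DF = 0.681882, PV = 1.602423
  t = 9.5000: CF_t = 2.350000, DF = 0.667530, PV = 1.568696
  t = 10.0000: CF_t = 102.350000, DF = 0.653480, PV = 66.883721
Price P = sum_t PV_t = 103.223438
Convexity numerator sum_t t*(t + 1/m) * CF_t / (1+y/m)^(m*t + 2):
  t = 0.5000: term = 1.102358
  t = 1.0000: term = 3.237469
  t = 1.5000: term = 6.338657
  t = 2.0000: term = 10.342074
  t = 2.5000: term = 15.186599
  t = 3.0000: term = 20.813743
  t = 3.5000: term = 27.167555
  t = 4.0000: term = 34.194531
  t = 4.5000: term = 41.843528
  t = 5.0000: term = 50.065678
  t = 5.5000: term = 58.814306
  t = 6.0000: term = 68.044852
  t = 6.5000: term = 77.714793
  t = 7.0000: term = 87.783568
  t = 7.5000: term = 98.212509
  t = 8.0000: term = 108.964768
  t = 8.5000: term = 120.005251
  t = 9.0000: term = 131.300554
  t = 9.5000: term = 142.818898
  t = 10.0000: term = 6730.277710
Convexity = (1/P) * sum = 7834.229403 / 103.223438 = 75.895839

Answer: Convexity = 75.8958


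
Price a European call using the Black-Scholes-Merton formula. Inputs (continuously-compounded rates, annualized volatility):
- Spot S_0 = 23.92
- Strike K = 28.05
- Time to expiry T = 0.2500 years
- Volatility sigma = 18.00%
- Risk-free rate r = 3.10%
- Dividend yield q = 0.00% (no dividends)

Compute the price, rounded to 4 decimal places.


d1 = (ln(S/K) + (r - q + 0.5*sigma^2) * T) / (sigma * sqrt(T)) = -1.63859670
d2 = d1 - sigma * sqrt(T) = -1.72859670
exp(-rT) = 0.99227995; exp(-qT) = 1.00000000
C = S_0 * exp(-qT) * N(d1) - K * exp(-rT) * N(d2)
N(d1) = 0.05064864; N(d2) = 0.04194065
C = 23.9200 * 1.00000000 * 0.05064864 - 28.0500 * 0.99227995 * 0.04194065 = 0.0442

Answer: Price = 0.0442


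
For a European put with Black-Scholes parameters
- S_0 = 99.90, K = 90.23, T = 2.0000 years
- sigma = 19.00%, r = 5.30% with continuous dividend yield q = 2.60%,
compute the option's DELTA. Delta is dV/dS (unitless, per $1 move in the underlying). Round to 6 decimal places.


d1 = 0.7142065786; d2 = 0.4455060017
phi(d1) = 0.3091328833; exp(-qT) = 0.9493288668; exp(-rT) = 0.8994246481
N(-d1) = 0.2375497248
Delta = -exp(-qT) * N(-d1) = -0.9493288668 * 0.2375497248 = -0.225513

Answer: Delta = -0.225513


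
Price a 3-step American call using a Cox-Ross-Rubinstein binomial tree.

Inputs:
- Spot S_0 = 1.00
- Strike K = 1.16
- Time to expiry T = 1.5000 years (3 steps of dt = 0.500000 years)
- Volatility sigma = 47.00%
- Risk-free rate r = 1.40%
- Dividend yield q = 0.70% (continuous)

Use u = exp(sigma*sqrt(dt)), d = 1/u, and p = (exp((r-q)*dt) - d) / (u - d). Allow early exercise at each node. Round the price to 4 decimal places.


dt = T/N = 0.500000
u = exp(sigma*sqrt(dt)) = 1.394227; d = 1/u = 0.717243
p = (exp((r-q)*dt) - d) / (u - d) = 0.422850
Discount per step: exp(-r*dt) = 0.993024
Stock lattice S(k, i) with i counting down-moves:
  k=0: S(0,0) = 1.0000
  k=1: S(1,0) = 1.3942; S(1,1) = 0.7172
  k=2: S(2,0) = 1.9439; S(2,1) = 1.0000; S(2,2) = 0.5144
  k=3: S(3,0) = 2.7102; S(3,1) = 1.3942; S(3,2) = 0.7172; S(3,3) = 0.3690
Terminal payoffs V(N, i) = max(S_T - K, 0):
  V(3,0) = 1.550195; V(3,1) = 0.234227; V(3,2) = 0.000000; V(3,3) = 0.000000
Backward induction: V(k, i) = exp(-r*dt) * [p * V(k+1, i) + (1-p) * V(k+1, i+1)]; then take max(V_cont, immediate exercise) for American.
  V(2,0) = exp(-r*dt) * [p*1.550195 + (1-p)*0.234227] = 0.785169; exercise = 0.783869; V(2,0) = max -> 0.785169
  V(2,1) = exp(-r*dt) * [p*0.234227 + (1-p)*0.000000] = 0.098352; exercise = 0.000000; V(2,1) = max -> 0.098352
  V(2,2) = exp(-r*dt) * [p*0.000000 + (1-p)*0.000000] = 0.000000; exercise = 0.000000; V(2,2) = max -> 0.000000
  V(1,0) = exp(-r*dt) * [p*0.785169 + (1-p)*0.098352] = 0.386061; exercise = 0.234227; V(1,0) = max -> 0.386061
  V(1,1) = exp(-r*dt) * [p*0.098352 + (1-p)*0.000000] = 0.041298; exercise = 0.000000; V(1,1) = max -> 0.041298
  V(0,0) = exp(-r*dt) * [p*0.386061 + (1-p)*0.041298] = 0.185776; exercise = 0.000000; V(0,0) = max -> 0.185776

Answer: Price = V(0,0) = 0.1858


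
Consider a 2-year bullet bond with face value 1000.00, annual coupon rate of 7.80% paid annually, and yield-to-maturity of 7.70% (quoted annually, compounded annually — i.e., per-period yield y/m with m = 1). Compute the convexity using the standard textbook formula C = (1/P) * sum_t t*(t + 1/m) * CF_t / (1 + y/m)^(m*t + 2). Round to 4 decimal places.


Answer: Convexity = 4.9234

Derivation:
Coupon per period c = face * coupon_rate / m = 78.000000
Periods per year m = 1; per-period yield y/m = 0.077000
Number of cashflows N = 2
Cashflows (t years, CF_t, discount factor 1/(1+y/m)^(m*t), PV):
  t = 1.0000: CF_t = 78.000000, DF = 0.928505, PV = 72.423398
  t = 2.0000: CF_t = 1078.000000, DF = 0.862122, PV = 929.367229
Price P = sum_t PV_t = 1001.790627
Convexity numerator sum_t t*(t + 1/m) * CF_t / (1+y/m)^(m*t + 2):
  t = 1.0000: term = 124.875571
  t = 2.0000: term = 4807.366116
Convexity = (1/P) * sum = 4932.241687 / 1001.790627 = 4.923426


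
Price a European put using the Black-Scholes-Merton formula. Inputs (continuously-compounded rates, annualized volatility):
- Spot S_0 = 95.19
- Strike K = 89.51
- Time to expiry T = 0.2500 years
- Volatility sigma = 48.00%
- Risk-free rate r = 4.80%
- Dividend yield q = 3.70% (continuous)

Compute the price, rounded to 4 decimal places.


d1 = (ln(S/K) + (r - q + 0.5*sigma^2) * T) / (sigma * sqrt(T)) = 0.38781060
d2 = d1 - sigma * sqrt(T) = 0.14781060
exp(-rT) = 0.98807171; exp(-qT) = 0.99079265
P = K * exp(-rT) * N(-d2) - S_0 * exp(-qT) * N(-d1)
N(-d1) = 0.34907810; N(-d2) = 0.44124612
P = 89.5100 * 0.98807171 * 0.44124612 - 95.1900 * 0.99079265 * 0.34907810 = 6.1020

Answer: Price = 6.1020


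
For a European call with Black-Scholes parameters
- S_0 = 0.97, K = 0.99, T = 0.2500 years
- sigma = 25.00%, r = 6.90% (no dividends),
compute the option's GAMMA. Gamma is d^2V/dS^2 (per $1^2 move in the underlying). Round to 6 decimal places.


Answer: Gamma = 3.287966

Derivation:
d1 = 0.0372290270; d2 = -0.0877709730
phi(d1) = 0.3986659091; exp(-qT) = 1.0000000000; exp(-rT) = 0.9828979294
Gamma = exp(-qT) * phi(d1) / (S * sigma * sqrt(T)) = 1.0000000000 * 0.3986659091 / (0.9700 * 0.2500 * 0.5000000000) = 3.287966


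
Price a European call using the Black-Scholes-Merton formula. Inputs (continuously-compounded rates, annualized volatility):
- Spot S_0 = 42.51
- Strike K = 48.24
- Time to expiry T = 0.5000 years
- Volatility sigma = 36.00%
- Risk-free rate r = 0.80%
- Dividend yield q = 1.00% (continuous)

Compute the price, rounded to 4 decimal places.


d1 = (ln(S/K) + (r - q + 0.5*sigma^2) * T) / (sigma * sqrt(T)) = -0.37338856
d2 = d1 - sigma * sqrt(T) = -0.62794700
exp(-rT) = 0.99600799; exp(-qT) = 0.99501248
C = S_0 * exp(-qT) * N(d1) - K * exp(-rT) * N(d2)
N(d1) = 0.35442964; N(d2) = 0.26501933
C = 42.5100 * 0.99501248 * 0.35442964 - 48.2400 * 0.99600799 * 0.26501933 = 2.2582

Answer: Price = 2.2582


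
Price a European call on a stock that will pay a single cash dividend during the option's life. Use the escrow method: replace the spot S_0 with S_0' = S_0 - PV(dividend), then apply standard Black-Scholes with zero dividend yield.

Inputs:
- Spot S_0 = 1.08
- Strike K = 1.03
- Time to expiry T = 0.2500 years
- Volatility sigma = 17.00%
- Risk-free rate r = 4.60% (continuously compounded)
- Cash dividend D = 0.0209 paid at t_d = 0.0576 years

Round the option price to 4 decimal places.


Answer: Price = 0.0594

Derivation:
PV(D) = D * exp(-r * t_d) = 0.0209 * 0.99735391 = 0.02084470
S_0' = S_0 - PV(D) = 1.0800 - 0.02084470 = 1.05915530
d1 = (ln(S_0'/K) + (r + sigma^2/2)*T) / (sigma*sqrt(T)) = 0.50618123
d2 = d1 - sigma*sqrt(T) = 0.42118123
exp(-rT) = 0.98856587
N(d1) = 0.69363528; N(d2) = 0.66318863
C = S_0' * N(d1) - K * exp(-rT) * N(d2) = 1.05915530 * 0.69363528 - 1.0300 * 0.98856587 * 0.66318863 = 0.0594


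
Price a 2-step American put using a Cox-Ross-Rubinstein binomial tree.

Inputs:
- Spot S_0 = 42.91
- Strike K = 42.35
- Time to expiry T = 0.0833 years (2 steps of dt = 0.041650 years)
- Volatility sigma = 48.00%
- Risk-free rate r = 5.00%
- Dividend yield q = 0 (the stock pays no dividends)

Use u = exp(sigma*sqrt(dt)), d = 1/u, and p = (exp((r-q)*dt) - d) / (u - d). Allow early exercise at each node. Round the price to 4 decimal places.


Answer: Price = V(0,0) = 1.8602

Derivation:
dt = T/N = 0.041650
u = exp(sigma*sqrt(dt)) = 1.102919; d = 1/u = 0.906685
p = (exp((r-q)*dt) - d) / (u - d) = 0.486153
Discount per step: exp(-r*dt) = 0.997920
Stock lattice S(k, i) with i counting down-moves:
  k=0: S(0,0) = 42.9100
  k=1: S(1,0) = 47.3262; S(1,1) = 38.9059
  k=2: S(2,0) = 52.1970; S(2,1) = 42.9100; S(2,2) = 35.2754
Terminal payoffs V(N, i) = max(K - S_T, 0):
  V(2,0) = 0.000000; V(2,1) = 0.000000; V(2,2) = 7.074633
Backward induction: V(k, i) = exp(-r*dt) * [p * V(k+1, i) + (1-p) * V(k+1, i+1)]; then take max(V_cont, immediate exercise) for American.
  V(1,0) = exp(-r*dt) * [p*0.000000 + (1-p)*0.000000] = 0.000000; exercise = 0.000000; V(1,0) = max -> 0.000000
  V(1,1) = exp(-r*dt) * [p*0.000000 + (1-p)*7.074633] = 3.627716; exercise = 3.444139; V(1,1) = max -> 3.627716
  V(0,0) = exp(-r*dt) * [p*0.000000 + (1-p)*3.627716] = 1.860213; exercise = 0.000000; V(0,0) = max -> 1.860213


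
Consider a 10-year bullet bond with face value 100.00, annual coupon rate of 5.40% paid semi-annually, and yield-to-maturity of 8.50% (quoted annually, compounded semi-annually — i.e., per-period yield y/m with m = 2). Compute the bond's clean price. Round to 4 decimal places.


Coupon per period c = face * coupon_rate / m = 2.700000
Periods per year m = 2; per-period yield y/m = 0.042500
Number of cashflows N = 20
Cashflows (t years, CF_t, discount factor 1/(1+y/m)^(m*t), PV):
  t = 0.5000: CF_t = 2.700000, DF = 0.959233, PV = 2.589928
  t = 1.0000: CF_t = 2.700000, DF = 0.920127, PV = 2.484343
  t = 1.5000: CF_t = 2.700000, DF = 0.882616, PV = 2.383063
  t = 2.0000: CF_t = 2.700000, DF = 0.846634, PV = 2.285912
  t = 2.5000: CF_t = 2.700000, DF = 0.812119, PV = 2.192721
  t = 3.0000: CF_t = 2.700000, DF = 0.779011, PV = 2.103330
  t = 3.5000: CF_t = 2.700000, DF = 0.747253, PV = 2.017583
  t = 4.0000: CF_t = 2.700000, DF = 0.716789, PV = 1.935331
  t = 4.5000: CF_t = 2.700000, DF = 0.687568, PV = 1.856433
  t = 5.0000: CF_t = 2.700000, DF = 0.659537, PV = 1.780751
  t = 5.5000: CF_t = 2.700000, DF = 0.632650, PV = 1.708154
  t = 6.0000: CF_t = 2.700000, DF = 0.606858, PV = 1.638517
  t = 6.5000: CF_t = 2.700000, DF = 0.582118, PV = 1.571719
  t = 7.0000: CF_t = 2.700000, DF = 0.558387, PV = 1.507644
  t = 7.5000: CF_t = 2.700000, DF = 0.535623, PV = 1.446182
  t = 8.0000: CF_t = 2.700000, DF = 0.513787, PV = 1.387224
  t = 8.5000: CF_t = 2.700000, DF = 0.492841, PV = 1.330671
  t = 9.0000: CF_t = 2.700000, DF = 0.472749, PV = 1.276423
  t = 9.5000: CF_t = 2.700000, DF = 0.453477, PV = 1.224387
  t = 10.0000: CF_t = 102.700000, DF = 0.434989, PV = 44.673417
Price P = sum_t PV_t = 79.393733

Answer: Price = 79.3937


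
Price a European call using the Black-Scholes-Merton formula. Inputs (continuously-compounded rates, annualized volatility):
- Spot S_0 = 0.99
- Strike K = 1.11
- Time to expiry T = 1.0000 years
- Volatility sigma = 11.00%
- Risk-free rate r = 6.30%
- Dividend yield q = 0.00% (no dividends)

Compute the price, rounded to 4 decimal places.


d1 = (ln(S/K) + (r - q + 0.5*sigma^2) * T) / (sigma * sqrt(T)) = -0.41236683
d2 = d1 - sigma * sqrt(T) = -0.52236683
exp(-rT) = 0.93894347; exp(-qT) = 1.00000000
C = S_0 * exp(-qT) * N(d1) - K * exp(-rT) * N(d2)
N(d1) = 0.34003529; N(d2) = 0.30070747
C = 0.9900 * 1.00000000 * 0.34003529 - 1.1100 * 0.93894347 * 0.30070747 = 0.0232

Answer: Price = 0.0232


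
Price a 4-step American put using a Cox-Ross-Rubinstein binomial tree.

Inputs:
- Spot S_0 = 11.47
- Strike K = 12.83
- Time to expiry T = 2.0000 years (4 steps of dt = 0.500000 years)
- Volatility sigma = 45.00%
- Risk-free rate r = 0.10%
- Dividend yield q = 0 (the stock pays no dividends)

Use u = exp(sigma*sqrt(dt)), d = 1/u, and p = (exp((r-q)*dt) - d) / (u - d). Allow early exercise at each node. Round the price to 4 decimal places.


Answer: Price = V(0,0) = 3.7625

Derivation:
dt = T/N = 0.500000
u = exp(sigma*sqrt(dt)) = 1.374648; d = 1/u = 0.727459
p = (exp((r-q)*dt) - d) / (u - d) = 0.421888
Discount per step: exp(-r*dt) = 0.999500
Stock lattice S(k, i) with i counting down-moves:
  k=0: S(0,0) = 11.4700
  k=1: S(1,0) = 15.7672; S(1,1) = 8.3440
  k=2: S(2,0) = 21.6744; S(2,1) = 11.4700; S(2,2) = 6.0699
  k=3: S(3,0) = 29.7947; S(3,1) = 15.7672; S(3,2) = 8.3440; S(3,3) = 4.4156
  k=4: S(4,0) = 40.9572; S(4,1) = 21.6744; S(4,2) = 11.4700; S(4,3) = 6.0699; S(4,4) = 3.2122
Terminal payoffs V(N, i) = max(K - S_T, 0):
  V(4,0) = 0.000000; V(4,1) = 0.000000; V(4,2) = 1.360000; V(4,3) = 6.760120; V(4,4) = 9.617843
Backward induction: V(k, i) = exp(-r*dt) * [p * V(k+1, i) + (1-p) * V(k+1, i+1)]; then take max(V_cont, immediate exercise) for American.
  V(3,0) = exp(-r*dt) * [p*0.000000 + (1-p)*0.000000] = 0.000000; exercise = 0.000000; V(3,0) = max -> 0.000000
  V(3,1) = exp(-r*dt) * [p*0.000000 + (1-p)*1.360000] = 0.785840; exercise = 0.000000; V(3,1) = max -> 0.785840
  V(3,2) = exp(-r*dt) * [p*1.360000 + (1-p)*6.760120] = 4.479635; exercise = 4.486049; V(3,2) = max -> 4.486049
  V(3,3) = exp(-r*dt) * [p*6.760120 + (1-p)*9.617843] = 8.408000; exercise = 8.414413; V(3,3) = max -> 8.414413
  V(2,0) = exp(-r*dt) * [p*0.000000 + (1-p)*0.785840] = 0.454076; exercise = 0.000000; V(2,0) = max -> 0.454076
  V(2,1) = exp(-r*dt) * [p*0.785840 + (1-p)*4.486049] = 2.923514; exercise = 1.360000; V(2,1) = max -> 2.923514
  V(2,2) = exp(-r*dt) * [p*4.486049 + (1-p)*8.414413] = 6.753707; exercise = 6.760120; V(2,2) = max -> 6.760120
  V(1,0) = exp(-r*dt) * [p*0.454076 + (1-p)*2.923514] = 1.880748; exercise = 0.000000; V(1,0) = max -> 1.880748
  V(1,1) = exp(-r*dt) * [p*2.923514 + (1-p)*6.760120] = 5.138933; exercise = 4.486049; V(1,1) = max -> 5.138933
  V(0,0) = exp(-r*dt) * [p*1.880748 + (1-p)*5.138933] = 3.762463; exercise = 1.360000; V(0,0) = max -> 3.762463


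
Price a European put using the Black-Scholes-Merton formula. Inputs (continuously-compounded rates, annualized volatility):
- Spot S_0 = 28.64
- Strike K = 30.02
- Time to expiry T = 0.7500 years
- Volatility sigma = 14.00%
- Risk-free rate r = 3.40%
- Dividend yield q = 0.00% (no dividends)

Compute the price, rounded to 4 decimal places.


d1 = (ln(S/K) + (r - q + 0.5*sigma^2) * T) / (sigma * sqrt(T)) = -0.11719785
d2 = d1 - sigma * sqrt(T) = -0.23844141
exp(-rT) = 0.97482238; exp(-qT) = 1.00000000
P = K * exp(-rT) * N(-d2) - S_0 * exp(-qT) * N(-d1)
N(-d1) = 0.54664836; N(-d2) = 0.59423062
P = 30.0200 * 0.97482238 * 0.59423062 - 28.6400 * 1.00000000 * 0.54664836 = 1.7337

Answer: Price = 1.7337


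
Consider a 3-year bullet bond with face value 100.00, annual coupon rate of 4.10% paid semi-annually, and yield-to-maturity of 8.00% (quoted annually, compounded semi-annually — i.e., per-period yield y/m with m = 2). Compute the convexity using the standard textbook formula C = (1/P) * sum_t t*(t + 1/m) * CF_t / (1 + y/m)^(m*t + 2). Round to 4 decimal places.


Coupon per period c = face * coupon_rate / m = 2.050000
Periods per year m = 2; per-period yield y/m = 0.040000
Number of cashflows N = 6
Cashflows (t years, CF_t, discount factor 1/(1+y/m)^(m*t), PV):
  t = 0.5000: CF_t = 2.050000, DF = 0.961538, PV = 1.971154
  t = 1.0000: CF_t = 2.050000, DF = 0.924556, PV = 1.895340
  t = 1.5000: CF_t = 2.050000, DF = 0.888996, PV = 1.822443
  t = 2.0000: CF_t = 2.050000, DF = 0.854804, PV = 1.752349
  t = 2.5000: CF_t = 2.050000, DF = 0.821927, PV = 1.684951
  t = 3.0000: CF_t = 102.050000, DF = 0.790315, PV = 80.651597
Price P = sum_t PV_t = 89.777833
Convexity numerator sum_t t*(t + 1/m) * CF_t / (1+y/m)^(m*t + 2):
  t = 0.5000: term = 0.911221
  t = 1.0000: term = 2.628523
  t = 1.5000: term = 5.054852
  t = 2.0000: term = 8.100724
  t = 2.5000: term = 11.683736
  t = 3.0000: term = 782.952822
Convexity = (1/P) * sum = 811.331878 / 89.777833 = 9.037107

Answer: Convexity = 9.0371


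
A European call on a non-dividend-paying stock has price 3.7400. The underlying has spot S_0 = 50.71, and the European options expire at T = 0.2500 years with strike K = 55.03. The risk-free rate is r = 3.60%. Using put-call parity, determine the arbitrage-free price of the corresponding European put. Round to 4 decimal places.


Answer: Put price = 7.5670

Derivation:
Put-call parity: C - P = S_0 * exp(-qT) - K * exp(-rT).
S_0 * exp(-qT) = 50.7100 * 1.00000000 = 50.71000000
K * exp(-rT) = 55.0300 * 0.99104038 = 54.53695204
P = C - S*exp(-qT) + K*exp(-rT)
P = 3.7400 - 50.71000000 + 54.53695204 = 7.5670


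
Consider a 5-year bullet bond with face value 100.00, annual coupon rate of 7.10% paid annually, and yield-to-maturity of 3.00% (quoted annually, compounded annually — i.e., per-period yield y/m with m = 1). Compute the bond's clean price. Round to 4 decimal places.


Coupon per period c = face * coupon_rate / m = 7.100000
Periods per year m = 1; per-period yield y/m = 0.030000
Number of cashflows N = 5
Cashflows (t years, CF_t, discount factor 1/(1+y/m)^(m*t), PV):
  t = 1.0000: CF_t = 7.100000, DF = 0.970874, PV = 6.893204
  t = 2.0000: CF_t = 7.100000, DF = 0.942596, PV = 6.692431
  t = 3.0000: CF_t = 7.100000, DF = 0.915142, PV = 6.497506
  t = 4.0000: CF_t = 7.100000, DF = 0.888487, PV = 6.308258
  t = 5.0000: CF_t = 107.100000, DF = 0.862609, PV = 92.385401
Price P = sum_t PV_t = 118.776799

Answer: Price = 118.7768


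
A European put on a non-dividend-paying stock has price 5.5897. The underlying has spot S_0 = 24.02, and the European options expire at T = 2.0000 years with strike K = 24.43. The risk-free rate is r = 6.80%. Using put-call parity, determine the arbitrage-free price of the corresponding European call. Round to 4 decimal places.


Put-call parity: C - P = S_0 * exp(-qT) - K * exp(-rT).
S_0 * exp(-qT) = 24.0200 * 1.00000000 = 24.02000000
K * exp(-rT) = 24.4300 * 0.87284263 = 21.32354551
C = P + S*exp(-qT) - K*exp(-rT)
C = 5.5897 + 24.02000000 - 21.32354551 = 8.2862

Answer: Call price = 8.2862


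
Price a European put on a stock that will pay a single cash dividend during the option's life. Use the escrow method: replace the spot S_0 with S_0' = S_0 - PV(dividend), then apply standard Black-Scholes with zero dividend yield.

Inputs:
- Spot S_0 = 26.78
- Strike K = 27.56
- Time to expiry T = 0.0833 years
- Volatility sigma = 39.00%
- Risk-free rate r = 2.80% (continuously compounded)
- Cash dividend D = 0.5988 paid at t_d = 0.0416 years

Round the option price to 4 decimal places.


PV(D) = D * exp(-r * t_d) = 0.5988 * 0.99883588 = 0.59810292
S_0' = S_0 - PV(D) = 26.7800 - 0.59810292 = 26.18189708
d1 = (ln(S_0'/K) + (r + sigma^2/2)*T) / (sigma*sqrt(T)) = -0.37872747
d2 = d1 - sigma*sqrt(T) = -0.49128825
exp(-rT) = 0.99767032
N(-d1) = 0.64755487; N(-d2) = 0.68838871
P = K * exp(-rT) * N(-d2) - S_0' * N(-d1) = 27.5600 * 0.99767032 * 0.68838871 - 26.18189708 * 0.64755487 = 1.9736

Answer: Price = 1.9736


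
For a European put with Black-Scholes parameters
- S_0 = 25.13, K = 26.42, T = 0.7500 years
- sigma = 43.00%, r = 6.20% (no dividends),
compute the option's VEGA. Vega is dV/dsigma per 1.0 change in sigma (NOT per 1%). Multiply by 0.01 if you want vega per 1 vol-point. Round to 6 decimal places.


Answer: Vega = 8.547871

Derivation:
d1 = 0.1766384417; d2 = -0.1957524819
phi(d1) = 0.3927668490; exp(-qT) = 1.0000000000; exp(-rT) = 0.9545645606
Vega = S * exp(-qT) * phi(d1) * sqrt(T) = 25.1300 * 1.0000000000 * 0.3927668490 * 0.8660254038 = 8.547871


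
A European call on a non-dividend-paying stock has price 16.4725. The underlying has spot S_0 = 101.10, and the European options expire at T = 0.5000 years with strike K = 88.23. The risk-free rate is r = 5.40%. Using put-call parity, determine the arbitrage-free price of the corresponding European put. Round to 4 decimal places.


Answer: Put price = 1.2522

Derivation:
Put-call parity: C - P = S_0 * exp(-qT) - K * exp(-rT).
S_0 * exp(-qT) = 101.1000 * 1.00000000 = 101.10000000
K * exp(-rT) = 88.2300 * 0.97336124 = 85.87966234
P = C - S*exp(-qT) + K*exp(-rT)
P = 16.4725 - 101.10000000 + 85.87966234 = 1.2522


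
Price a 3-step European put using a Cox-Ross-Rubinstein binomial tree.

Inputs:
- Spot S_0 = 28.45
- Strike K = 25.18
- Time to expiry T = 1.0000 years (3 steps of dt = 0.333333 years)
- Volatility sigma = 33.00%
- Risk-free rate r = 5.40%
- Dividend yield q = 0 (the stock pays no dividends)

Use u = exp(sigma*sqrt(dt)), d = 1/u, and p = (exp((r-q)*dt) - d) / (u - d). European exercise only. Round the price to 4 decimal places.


Answer: Price = V(0,0) = 1.6721

Derivation:
dt = T/N = 0.333333
u = exp(sigma*sqrt(dt)) = 1.209885; d = 1/u = 0.826525
p = (exp((r-q)*dt) - d) / (u - d) = 0.499890
Discount per step: exp(-r*dt) = 0.982161
Stock lattice S(k, i) with i counting down-moves:
  k=0: S(0,0) = 28.4500
  k=1: S(1,0) = 34.4212; S(1,1) = 23.5146
  k=2: S(2,0) = 41.6458; S(2,1) = 28.4500; S(2,2) = 19.4354
  k=3: S(3,0) = 50.3866; S(3,1) = 34.4212; S(3,2) = 23.5146; S(3,3) = 16.0638
Terminal payoffs V(N, i) = max(K - S_T, 0):
  V(3,0) = 0.000000; V(3,1) = 0.000000; V(3,2) = 1.665375; V(3,3) = 9.116150
Backward induction: V(k, i) = exp(-r*dt) * [p * V(k+1, i) + (1-p) * V(k+1, i+1)].
  V(2,0) = exp(-r*dt) * [p*0.000000 + (1-p)*0.000000] = 0.000000
  V(2,1) = exp(-r*dt) * [p*0.000000 + (1-p)*1.665375] = 0.818012
  V(2,2) = exp(-r*dt) * [p*1.665375 + (1-p)*9.116150] = 5.295399
  V(1,0) = exp(-r*dt) * [p*0.000000 + (1-p)*0.818012] = 0.401798
  V(1,1) = exp(-r*dt) * [p*0.818012 + (1-p)*5.295399] = 3.002659
  V(0,0) = exp(-r*dt) * [p*0.401798 + (1-p)*3.002659] = 1.672142


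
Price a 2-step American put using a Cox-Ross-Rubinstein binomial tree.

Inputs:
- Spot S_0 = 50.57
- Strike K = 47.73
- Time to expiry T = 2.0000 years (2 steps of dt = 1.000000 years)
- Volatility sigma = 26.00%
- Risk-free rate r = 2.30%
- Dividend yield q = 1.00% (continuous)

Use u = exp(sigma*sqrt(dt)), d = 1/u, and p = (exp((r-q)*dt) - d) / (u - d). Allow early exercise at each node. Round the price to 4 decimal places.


dt = T/N = 1.000000
u = exp(sigma*sqrt(dt)) = 1.296930; d = 1/u = 0.771052
p = (exp((r-q)*dt) - d) / (u - d) = 0.460246
Discount per step: exp(-r*dt) = 0.977262
Stock lattice S(k, i) with i counting down-moves:
  k=0: S(0,0) = 50.5700
  k=1: S(1,0) = 65.5858; S(1,1) = 38.9921
  k=2: S(2,0) = 85.0601; S(2,1) = 50.5700; S(2,2) = 30.0649
Terminal payoffs V(N, i) = max(K - S_T, 0):
  V(2,0) = 0.000000; V(2,1) = 0.000000; V(2,2) = 17.665096
Backward induction: V(k, i) = exp(-r*dt) * [p * V(k+1, i) + (1-p) * V(k+1, i+1)]; then take max(V_cont, immediate exercise) for American.
  V(1,0) = exp(-r*dt) * [p*0.000000 + (1-p)*0.000000] = 0.000000; exercise = 0.000000; V(1,0) = max -> 0.000000
  V(1,1) = exp(-r*dt) * [p*0.000000 + (1-p)*17.665096] = 9.318015; exercise = 8.737921; V(1,1) = max -> 9.318015
  V(0,0) = exp(-r*dt) * [p*0.000000 + (1-p)*9.318015] = 4.915082; exercise = 0.000000; V(0,0) = max -> 4.915082

Answer: Price = V(0,0) = 4.9151
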